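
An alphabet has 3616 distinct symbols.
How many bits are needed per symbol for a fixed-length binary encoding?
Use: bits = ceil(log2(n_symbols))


log2(3616) = 11.8202
Bracket: 2^11 = 2048 < 3616 <= 2^12 = 4096
So ceil(log2(3616)) = 12

bits = ceil(log2(3616)) = ceil(11.8202) = 12 bits


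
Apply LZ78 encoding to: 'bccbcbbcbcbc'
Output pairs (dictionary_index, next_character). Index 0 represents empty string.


LZ78 encoding steps:
Dictionary: {0: ''}
Step 1: w='' (idx 0), next='b' -> output (0, 'b'), add 'b' as idx 1
Step 2: w='' (idx 0), next='c' -> output (0, 'c'), add 'c' as idx 2
Step 3: w='c' (idx 2), next='b' -> output (2, 'b'), add 'cb' as idx 3
Step 4: w='cb' (idx 3), next='b' -> output (3, 'b'), add 'cbb' as idx 4
Step 5: w='cb' (idx 3), next='c' -> output (3, 'c'), add 'cbc' as idx 5
Step 6: w='b' (idx 1), next='c' -> output (1, 'c'), add 'bc' as idx 6


Encoded: [(0, 'b'), (0, 'c'), (2, 'b'), (3, 'b'), (3, 'c'), (1, 'c')]


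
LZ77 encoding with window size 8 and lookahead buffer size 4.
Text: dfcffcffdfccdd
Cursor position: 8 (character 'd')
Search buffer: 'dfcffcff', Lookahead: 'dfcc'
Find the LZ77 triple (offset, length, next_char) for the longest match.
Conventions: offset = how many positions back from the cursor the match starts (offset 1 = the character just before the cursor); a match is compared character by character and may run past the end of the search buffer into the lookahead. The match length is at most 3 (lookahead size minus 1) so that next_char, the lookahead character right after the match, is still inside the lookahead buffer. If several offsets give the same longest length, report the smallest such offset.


Try each offset into the search buffer:
  offset=1 (pos 7, char 'f'): match length 0
  offset=2 (pos 6, char 'f'): match length 0
  offset=3 (pos 5, char 'c'): match length 0
  offset=4 (pos 4, char 'f'): match length 0
  offset=5 (pos 3, char 'f'): match length 0
  offset=6 (pos 2, char 'c'): match length 0
  offset=7 (pos 1, char 'f'): match length 0
  offset=8 (pos 0, char 'd'): match length 3
Longest match has length 3 at offset 8.
next_char = character at position 8 + 3 = 11 -> 'c'

Best match: offset=8, length=3 (matching 'dfc' starting at position 0)
LZ77 triple: (8, 3, 'c')


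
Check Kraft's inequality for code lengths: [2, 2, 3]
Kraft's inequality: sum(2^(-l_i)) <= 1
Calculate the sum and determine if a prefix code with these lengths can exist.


Sum = 2^(-2) + 2^(-2) + 2^(-3)
    = 0.25 + 0.25 + 0.125
    = 5/8 = 0.625
Since 0.625 <= 1, Kraft's inequality IS satisfied.
A prefix code with these lengths CAN exist.

Kraft sum = 0.625. Satisfied.


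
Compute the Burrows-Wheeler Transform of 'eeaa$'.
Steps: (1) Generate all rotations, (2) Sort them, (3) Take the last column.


Rotations (sorted):
  0: $eeaa -> last char: a
  1: a$eea -> last char: a
  2: aa$ee -> last char: e
  3: eaa$e -> last char: e
  4: eeaa$ -> last char: $


BWT = aaee$


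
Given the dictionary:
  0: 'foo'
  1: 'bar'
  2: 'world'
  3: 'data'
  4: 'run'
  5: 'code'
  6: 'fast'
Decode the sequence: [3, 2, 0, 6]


Look up each index in the dictionary:
  3 -> 'data'
  2 -> 'world'
  0 -> 'foo'
  6 -> 'fast'

Decoded: "data world foo fast"


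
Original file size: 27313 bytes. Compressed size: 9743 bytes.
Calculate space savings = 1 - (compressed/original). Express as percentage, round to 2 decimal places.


ratio = compressed/original = 9743/27313 = 0.356717
savings = 1 - ratio = 1 - 0.356717 = 0.643283
as a percentage: 0.643283 * 100 = 64.33%

Space savings = 1 - 9743/27313 = 64.33%


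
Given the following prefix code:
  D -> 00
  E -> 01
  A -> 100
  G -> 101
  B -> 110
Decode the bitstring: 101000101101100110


Decoding step by step:
Bits 101 -> G
Bits 00 -> D
Bits 01 -> E
Bits 01 -> E
Bits 101 -> G
Bits 100 -> A
Bits 110 -> B


Decoded message: GDEEGAB


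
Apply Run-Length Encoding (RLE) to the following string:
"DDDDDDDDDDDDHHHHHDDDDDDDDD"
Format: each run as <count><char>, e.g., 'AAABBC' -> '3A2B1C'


Scanning runs left to right:
  i=0: run of 'D' x 12 -> '12D'
  i=12: run of 'H' x 5 -> '5H'
  i=17: run of 'D' x 9 -> '9D'

RLE = 12D5H9D


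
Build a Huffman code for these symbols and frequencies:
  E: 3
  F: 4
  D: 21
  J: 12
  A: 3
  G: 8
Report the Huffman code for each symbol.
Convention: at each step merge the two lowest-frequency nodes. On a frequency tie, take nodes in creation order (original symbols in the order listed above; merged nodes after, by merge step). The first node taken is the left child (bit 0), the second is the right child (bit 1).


Huffman tree construction:
Step 1: Merge E(3) + A(3) = 6
Step 2: Merge F(4) + (E+A)(6) = 10
Step 3: Merge G(8) + (F+(E+A))(10) = 18
Step 4: Merge J(12) + (G+(F+(E+A)))(18) = 30
Step 5: Merge D(21) + (J+(G+(F+(E+A))))(30) = 51
Read each symbol's code off the tree from the root (left child = 0, right child = 1).

Codes:
  E: 11110 (length 5)
  F: 1110 (length 4)
  D: 0 (length 1)
  J: 10 (length 2)
  A: 11111 (length 5)
  G: 110 (length 3)
Average code length: 115/51 = 2.2549 bits/symbol


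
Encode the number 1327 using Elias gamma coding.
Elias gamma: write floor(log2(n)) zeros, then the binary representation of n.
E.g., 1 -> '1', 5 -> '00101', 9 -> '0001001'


num_bits = floor(log2(1327)) + 1 = 11
leading_zeros = num_bits - 1 = 10
binary(1327) = 10100101111

Elias gamma(1327) = '0000000000' + '10100101111' = 000000000010100101111 (21 bits)


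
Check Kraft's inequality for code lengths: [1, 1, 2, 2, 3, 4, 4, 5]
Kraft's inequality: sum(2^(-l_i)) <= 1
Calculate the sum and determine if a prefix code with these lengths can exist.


Sum = 2^(-1) + 2^(-1) + 2^(-2) + 2^(-2) + 2^(-3) + 2^(-4) + 2^(-4) + 2^(-5)
    = 0.5 + 0.5 + 0.25 + 0.25 + 0.125 + 0.0625 + 0.0625 + 0.03125
    = 57/32 = 1.78125
Since 1.78125 > 1, Kraft's inequality is NOT satisfied.
A prefix code with these lengths CANNOT exist.

Kraft sum = 1.78125. Not satisfied.


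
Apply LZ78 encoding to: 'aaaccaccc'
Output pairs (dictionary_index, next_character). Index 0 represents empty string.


LZ78 encoding steps:
Dictionary: {0: ''}
Step 1: w='' (idx 0), next='a' -> output (0, 'a'), add 'a' as idx 1
Step 2: w='a' (idx 1), next='a' -> output (1, 'a'), add 'aa' as idx 2
Step 3: w='' (idx 0), next='c' -> output (0, 'c'), add 'c' as idx 3
Step 4: w='c' (idx 3), next='a' -> output (3, 'a'), add 'ca' as idx 4
Step 5: w='c' (idx 3), next='c' -> output (3, 'c'), add 'cc' as idx 5
Step 6: w='c' (idx 3), end of input -> output (3, '')


Encoded: [(0, 'a'), (1, 'a'), (0, 'c'), (3, 'a'), (3, 'c'), (3, '')]


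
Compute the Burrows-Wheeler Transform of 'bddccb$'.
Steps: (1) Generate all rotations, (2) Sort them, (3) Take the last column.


Rotations (sorted):
  0: $bddccb -> last char: b
  1: b$bddcc -> last char: c
  2: bddccb$ -> last char: $
  3: cb$bddc -> last char: c
  4: ccb$bdd -> last char: d
  5: dccb$bd -> last char: d
  6: ddccb$b -> last char: b


BWT = bc$cddb


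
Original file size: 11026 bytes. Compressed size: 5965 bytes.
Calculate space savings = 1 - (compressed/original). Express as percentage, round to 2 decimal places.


ratio = compressed/original = 5965/11026 = 0.540994
savings = 1 - ratio = 1 - 0.540994 = 0.459006
as a percentage: 0.459006 * 100 = 45.9%

Space savings = 1 - 5965/11026 = 45.9%


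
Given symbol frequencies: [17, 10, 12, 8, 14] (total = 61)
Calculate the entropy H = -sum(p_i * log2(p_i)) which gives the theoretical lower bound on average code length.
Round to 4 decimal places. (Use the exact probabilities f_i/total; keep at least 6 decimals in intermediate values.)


Per-symbol terms -p_i * log2(p_i) with p_i = f_i/61:
  p = 17/61 = 0.278689: log2(p) = -1.843274, -p*log2(p) = 0.513699
  p = 10/61 = 0.163934: log2(p) = -2.608809, -p*log2(p) = 0.427674
  p = 12/61 = 0.196721: log2(p) = -2.345775, -p*log2(p) = 0.461464
  p = 8/61 = 0.131148: log2(p) = -2.930737, -p*log2(p) = 0.384359
  p = 14/61 = 0.229508: log2(p) = -2.123382, -p*log2(p) = 0.487334
H = 0.513699 + 0.427674 + 0.461464 + 0.384359 + 0.487334 = 2.274530

H = 2.2745 bits/symbol


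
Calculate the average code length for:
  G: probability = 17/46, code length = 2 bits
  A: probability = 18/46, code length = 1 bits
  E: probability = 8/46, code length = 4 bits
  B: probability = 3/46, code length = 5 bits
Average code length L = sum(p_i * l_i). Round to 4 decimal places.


Weighted contributions p_i * l_i:
  G: (17/46) * 2 = 34/46
  A: (18/46) * 1 = 18/46
  E: (8/46) * 4 = 32/46
  B: (3/46) * 5 = 15/46
Sum = (34 + 18 + 32 + 15)/46 = 99/46

L = 99/46 = 2.1522 bits/symbol


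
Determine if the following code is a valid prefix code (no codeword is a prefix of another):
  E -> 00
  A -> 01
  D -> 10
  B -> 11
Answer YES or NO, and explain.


Checking each pair (does one codeword prefix another?):
  E='00' vs A='01': no prefix
  E='00' vs D='10': no prefix
  E='00' vs B='11': no prefix
  A='01' vs E='00': no prefix
  A='01' vs D='10': no prefix
  A='01' vs B='11': no prefix
  D='10' vs E='00': no prefix
  D='10' vs A='01': no prefix
  D='10' vs B='11': no prefix
  B='11' vs E='00': no prefix
  B='11' vs A='01': no prefix
  B='11' vs D='10': no prefix
No violation found over all pairs.

YES -- this is a valid prefix code. No codeword is a prefix of any other codeword.


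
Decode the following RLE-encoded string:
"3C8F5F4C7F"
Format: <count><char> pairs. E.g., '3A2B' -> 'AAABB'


Expanding each <count><char> pair:
  3C -> 'CCC'
  8F -> 'FFFFFFFF'
  5F -> 'FFFFF'
  4C -> 'CCCC'
  7F -> 'FFFFFFF'

Decoded = CCCFFFFFFFFFFFFFCCCCFFFFFFF


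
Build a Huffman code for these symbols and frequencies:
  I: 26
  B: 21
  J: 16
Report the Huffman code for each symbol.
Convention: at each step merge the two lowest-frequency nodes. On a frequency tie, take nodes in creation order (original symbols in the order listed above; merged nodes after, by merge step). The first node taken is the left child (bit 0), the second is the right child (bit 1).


Huffman tree construction:
Step 1: Merge J(16) + B(21) = 37
Step 2: Merge I(26) + (J+B)(37) = 63
Read each symbol's code off the tree from the root (left child = 0, right child = 1).

Codes:
  I: 0 (length 1)
  B: 11 (length 2)
  J: 10 (length 2)
Average code length: 100/63 = 1.5873 bits/symbol


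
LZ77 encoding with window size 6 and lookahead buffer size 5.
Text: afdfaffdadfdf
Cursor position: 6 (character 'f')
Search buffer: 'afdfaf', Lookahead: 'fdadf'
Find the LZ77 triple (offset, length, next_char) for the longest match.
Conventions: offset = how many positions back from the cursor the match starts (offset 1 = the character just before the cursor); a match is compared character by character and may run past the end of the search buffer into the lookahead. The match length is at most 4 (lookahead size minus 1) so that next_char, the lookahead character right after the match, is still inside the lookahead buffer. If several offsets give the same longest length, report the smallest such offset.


Try each offset into the search buffer:
  offset=1 (pos 5, char 'f'): match length 1
  offset=2 (pos 4, char 'a'): match length 0
  offset=3 (pos 3, char 'f'): match length 1
  offset=4 (pos 2, char 'd'): match length 0
  offset=5 (pos 1, char 'f'): match length 2
  offset=6 (pos 0, char 'a'): match length 0
Longest match has length 2 at offset 5.
next_char = character at position 6 + 2 = 8 -> 'a'

Best match: offset=5, length=2 (matching 'fd' starting at position 1)
LZ77 triple: (5, 2, 'a')


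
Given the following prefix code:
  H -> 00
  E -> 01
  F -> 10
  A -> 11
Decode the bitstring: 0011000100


Decoding step by step:
Bits 00 -> H
Bits 11 -> A
Bits 00 -> H
Bits 01 -> E
Bits 00 -> H


Decoded message: HAHEH


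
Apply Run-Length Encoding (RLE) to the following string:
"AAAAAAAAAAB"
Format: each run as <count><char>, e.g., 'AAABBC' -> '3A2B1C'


Scanning runs left to right:
  i=0: run of 'A' x 10 -> '10A'
  i=10: run of 'B' x 1 -> '1B'

RLE = 10A1B


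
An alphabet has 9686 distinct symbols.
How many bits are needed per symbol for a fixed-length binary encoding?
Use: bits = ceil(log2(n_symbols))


log2(9686) = 13.2417
Bracket: 2^13 = 8192 < 9686 <= 2^14 = 16384
So ceil(log2(9686)) = 14

bits = ceil(log2(9686)) = ceil(13.2417) = 14 bits


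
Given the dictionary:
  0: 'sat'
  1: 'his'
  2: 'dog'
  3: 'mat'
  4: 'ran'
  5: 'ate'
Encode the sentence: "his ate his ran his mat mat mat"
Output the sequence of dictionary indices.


Look up each word in the dictionary:
  'his' -> 1
  'ate' -> 5
  'his' -> 1
  'ran' -> 4
  'his' -> 1
  'mat' -> 3
  'mat' -> 3
  'mat' -> 3

Encoded: [1, 5, 1, 4, 1, 3, 3, 3]


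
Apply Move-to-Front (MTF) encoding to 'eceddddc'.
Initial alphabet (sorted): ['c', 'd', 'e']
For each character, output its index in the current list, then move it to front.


MTF encoding:
'e': index 2 in ['c', 'd', 'e'] -> ['e', 'c', 'd']
'c': index 1 in ['e', 'c', 'd'] -> ['c', 'e', 'd']
'e': index 1 in ['c', 'e', 'd'] -> ['e', 'c', 'd']
'd': index 2 in ['e', 'c', 'd'] -> ['d', 'e', 'c']
'd': index 0 in ['d', 'e', 'c'] -> ['d', 'e', 'c']
'd': index 0 in ['d', 'e', 'c'] -> ['d', 'e', 'c']
'd': index 0 in ['d', 'e', 'c'] -> ['d', 'e', 'c']
'c': index 2 in ['d', 'e', 'c'] -> ['c', 'd', 'e']


Output: [2, 1, 1, 2, 0, 0, 0, 2]


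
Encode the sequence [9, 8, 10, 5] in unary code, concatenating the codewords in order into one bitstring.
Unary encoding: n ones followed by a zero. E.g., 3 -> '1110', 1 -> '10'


Encode each number as n ones followed by a terminating 0:
  9 -> 1111111110 (10 bits)
  8 -> 111111110 (9 bits)
  10 -> 11111111110 (11 bits)
  5 -> 111110 (6 bits)
Total length = 10 + 9 + 11 + 6 = 36 bits.

Unary([9, 8, 10, 5]) = 111111111011111111011111111110111110 (36 bits)


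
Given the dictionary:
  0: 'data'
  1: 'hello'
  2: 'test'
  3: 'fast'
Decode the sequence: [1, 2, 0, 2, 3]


Look up each index in the dictionary:
  1 -> 'hello'
  2 -> 'test'
  0 -> 'data'
  2 -> 'test'
  3 -> 'fast'

Decoded: "hello test data test fast"


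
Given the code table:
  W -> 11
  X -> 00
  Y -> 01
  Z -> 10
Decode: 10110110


Decoding:
10 -> Z
11 -> W
01 -> Y
10 -> Z


Result: ZWYZ


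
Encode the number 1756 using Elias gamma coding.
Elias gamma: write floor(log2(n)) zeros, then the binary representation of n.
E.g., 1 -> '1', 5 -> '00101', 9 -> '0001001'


num_bits = floor(log2(1756)) + 1 = 11
leading_zeros = num_bits - 1 = 10
binary(1756) = 11011011100

Elias gamma(1756) = '0000000000' + '11011011100' = 000000000011011011100 (21 bits)


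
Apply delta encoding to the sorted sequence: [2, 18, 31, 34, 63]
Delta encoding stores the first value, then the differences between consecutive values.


First value: 2
Deltas:
  18 - 2 = 16
  31 - 18 = 13
  34 - 31 = 3
  63 - 34 = 29


Delta encoded: [2, 16, 13, 3, 29]


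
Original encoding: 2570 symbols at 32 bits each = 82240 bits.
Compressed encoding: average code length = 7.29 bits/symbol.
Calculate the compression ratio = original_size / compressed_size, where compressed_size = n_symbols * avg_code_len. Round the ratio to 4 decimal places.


original_size = n_symbols * orig_bits = 2570 * 32 = 82240 bits
compressed_size = n_symbols * avg_code_len = 2570 * 7.29 = 18735.3 bits
ratio = original_size / compressed_size = 82240 / 18735.3 = 4.3896

Compression ratio = 4.3896


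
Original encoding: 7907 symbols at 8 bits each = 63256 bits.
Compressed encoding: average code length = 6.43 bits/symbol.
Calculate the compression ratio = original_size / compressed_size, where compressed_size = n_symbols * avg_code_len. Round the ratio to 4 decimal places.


original_size = n_symbols * orig_bits = 7907 * 8 = 63256 bits
compressed_size = n_symbols * avg_code_len = 7907 * 6.43 = 50842.01 bits
ratio = original_size / compressed_size = 63256 / 50842.01 = 1.2442

Compression ratio = 1.2442


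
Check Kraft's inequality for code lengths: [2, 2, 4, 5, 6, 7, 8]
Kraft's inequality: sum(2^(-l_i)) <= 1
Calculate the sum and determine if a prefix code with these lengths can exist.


Sum = 2^(-2) + 2^(-2) + 2^(-4) + 2^(-5) + 2^(-6) + 2^(-7) + 2^(-8)
    = 0.25 + 0.25 + 0.0625 + 0.03125 + 0.015625 + 0.0078125 + 0.00390625
    = 159/256 = 0.62109375
Since 0.62109375 <= 1, Kraft's inequality IS satisfied.
A prefix code with these lengths CAN exist.

Kraft sum = 0.62109375. Satisfied.


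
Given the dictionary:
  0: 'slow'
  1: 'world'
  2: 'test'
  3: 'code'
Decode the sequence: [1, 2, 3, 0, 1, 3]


Look up each index in the dictionary:
  1 -> 'world'
  2 -> 'test'
  3 -> 'code'
  0 -> 'slow'
  1 -> 'world'
  3 -> 'code'

Decoded: "world test code slow world code"


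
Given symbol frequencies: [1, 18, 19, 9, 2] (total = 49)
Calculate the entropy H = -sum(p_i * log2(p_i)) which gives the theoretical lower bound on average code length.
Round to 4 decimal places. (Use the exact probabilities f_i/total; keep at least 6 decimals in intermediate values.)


Per-symbol terms -p_i * log2(p_i) with p_i = f_i/49:
  p = 1/49 = 0.020408: log2(p) = -5.614710, -p*log2(p) = 0.114586
  p = 18/49 = 0.367347: log2(p) = -1.444785, -p*log2(p) = 0.530737
  p = 19/49 = 0.387755: log2(p) = -1.366782, -p*log2(p) = 0.529977
  p = 9/49 = 0.183673: log2(p) = -2.444785, -p*log2(p) = 0.449042
  p = 2/49 = 0.040816: log2(p) = -4.614710, -p*log2(p) = 0.188356
H = 0.114586 + 0.530737 + 0.529977 + 0.449042 + 0.188356 = 1.812698

H = 1.8127 bits/symbol


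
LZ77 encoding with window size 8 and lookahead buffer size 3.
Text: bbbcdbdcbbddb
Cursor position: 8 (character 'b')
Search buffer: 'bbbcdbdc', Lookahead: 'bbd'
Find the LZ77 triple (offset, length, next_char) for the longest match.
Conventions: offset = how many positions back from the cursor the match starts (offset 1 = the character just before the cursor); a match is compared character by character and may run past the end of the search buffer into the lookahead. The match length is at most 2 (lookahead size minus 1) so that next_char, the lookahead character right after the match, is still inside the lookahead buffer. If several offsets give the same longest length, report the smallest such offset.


Try each offset into the search buffer:
  offset=1 (pos 7, char 'c'): match length 0
  offset=2 (pos 6, char 'd'): match length 0
  offset=3 (pos 5, char 'b'): match length 1
  offset=4 (pos 4, char 'd'): match length 0
  offset=5 (pos 3, char 'c'): match length 0
  offset=6 (pos 2, char 'b'): match length 1
  offset=7 (pos 1, char 'b'): match length 2
  offset=8 (pos 0, char 'b'): match length 2
Longest match has length 2, found at offsets 7, 8; take the smallest, offset 7.
next_char = character at position 8 + 2 = 10 -> 'd'

Best match: offset=7, length=2 (matching 'bb' starting at position 1)
LZ77 triple: (7, 2, 'd')


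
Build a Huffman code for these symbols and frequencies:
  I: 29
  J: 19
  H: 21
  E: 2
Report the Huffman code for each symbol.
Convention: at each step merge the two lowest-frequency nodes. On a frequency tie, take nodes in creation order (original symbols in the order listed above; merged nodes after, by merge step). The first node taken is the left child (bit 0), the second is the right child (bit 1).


Huffman tree construction:
Step 1: Merge E(2) + J(19) = 21
Step 2: Merge H(21) + (E+J)(21) = 42
Step 3: Merge I(29) + (H+(E+J))(42) = 71
Read each symbol's code off the tree from the root (left child = 0, right child = 1).

Codes:
  I: 0 (length 1)
  J: 111 (length 3)
  H: 10 (length 2)
  E: 110 (length 3)
Average code length: 134/71 = 1.8873 bits/symbol


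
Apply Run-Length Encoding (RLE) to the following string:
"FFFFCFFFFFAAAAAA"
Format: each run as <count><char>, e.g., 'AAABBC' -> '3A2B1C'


Scanning runs left to right:
  i=0: run of 'F' x 4 -> '4F'
  i=4: run of 'C' x 1 -> '1C'
  i=5: run of 'F' x 5 -> '5F'
  i=10: run of 'A' x 6 -> '6A'

RLE = 4F1C5F6A


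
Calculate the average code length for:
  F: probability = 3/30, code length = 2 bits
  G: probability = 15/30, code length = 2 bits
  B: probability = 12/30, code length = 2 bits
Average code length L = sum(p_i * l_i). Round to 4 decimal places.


Weighted contributions p_i * l_i:
  F: (3/30) * 2 = 6/30
  G: (15/30) * 2 = 30/30
  B: (12/30) * 2 = 24/30
Sum = (6 + 30 + 24)/30 = 60/30

L = 60/30 = 2.0000 bits/symbol


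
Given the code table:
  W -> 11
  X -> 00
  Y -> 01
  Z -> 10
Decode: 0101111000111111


Decoding:
01 -> Y
01 -> Y
11 -> W
10 -> Z
00 -> X
11 -> W
11 -> W
11 -> W


Result: YYWZXWWW


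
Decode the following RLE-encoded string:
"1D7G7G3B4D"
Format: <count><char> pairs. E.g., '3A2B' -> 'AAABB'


Expanding each <count><char> pair:
  1D -> 'D'
  7G -> 'GGGGGGG'
  7G -> 'GGGGGGG'
  3B -> 'BBB'
  4D -> 'DDDD'

Decoded = DGGGGGGGGGGGGGGBBBDDDD


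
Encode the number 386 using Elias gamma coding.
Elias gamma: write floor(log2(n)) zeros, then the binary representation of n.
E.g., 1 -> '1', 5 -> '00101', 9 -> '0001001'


num_bits = floor(log2(386)) + 1 = 9
leading_zeros = num_bits - 1 = 8
binary(386) = 110000010

Elias gamma(386) = '00000000' + '110000010' = 00000000110000010 (17 bits)


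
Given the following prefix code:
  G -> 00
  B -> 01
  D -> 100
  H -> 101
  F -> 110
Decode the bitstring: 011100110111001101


Decoding step by step:
Bits 01 -> B
Bits 110 -> F
Bits 01 -> B
Bits 101 -> H
Bits 110 -> F
Bits 01 -> B
Bits 101 -> H


Decoded message: BFBHFBH


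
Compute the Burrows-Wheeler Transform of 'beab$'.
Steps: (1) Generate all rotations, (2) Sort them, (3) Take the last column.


Rotations (sorted):
  0: $beab -> last char: b
  1: ab$be -> last char: e
  2: b$bea -> last char: a
  3: beab$ -> last char: $
  4: eab$b -> last char: b


BWT = bea$b


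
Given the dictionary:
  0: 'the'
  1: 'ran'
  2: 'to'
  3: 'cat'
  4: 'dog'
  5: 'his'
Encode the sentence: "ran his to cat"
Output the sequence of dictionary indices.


Look up each word in the dictionary:
  'ran' -> 1
  'his' -> 5
  'to' -> 2
  'cat' -> 3

Encoded: [1, 5, 2, 3]


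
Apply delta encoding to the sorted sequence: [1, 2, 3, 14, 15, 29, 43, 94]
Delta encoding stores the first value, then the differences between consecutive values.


First value: 1
Deltas:
  2 - 1 = 1
  3 - 2 = 1
  14 - 3 = 11
  15 - 14 = 1
  29 - 15 = 14
  43 - 29 = 14
  94 - 43 = 51


Delta encoded: [1, 1, 1, 11, 1, 14, 14, 51]


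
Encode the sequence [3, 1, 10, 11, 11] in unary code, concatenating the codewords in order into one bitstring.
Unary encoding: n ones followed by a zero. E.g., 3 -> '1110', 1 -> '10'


Encode each number as n ones followed by a terminating 0:
  3 -> 1110 (4 bits)
  1 -> 10 (2 bits)
  10 -> 11111111110 (11 bits)
  11 -> 111111111110 (12 bits)
  11 -> 111111111110 (12 bits)
Total length = 4 + 2 + 11 + 12 + 12 = 41 bits.

Unary([3, 1, 10, 11, 11]) = 11101011111111110111111111110111111111110 (41 bits)


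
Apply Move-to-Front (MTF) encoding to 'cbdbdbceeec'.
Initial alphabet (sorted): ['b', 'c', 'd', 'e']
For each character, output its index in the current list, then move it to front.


MTF encoding:
'c': index 1 in ['b', 'c', 'd', 'e'] -> ['c', 'b', 'd', 'e']
'b': index 1 in ['c', 'b', 'd', 'e'] -> ['b', 'c', 'd', 'e']
'd': index 2 in ['b', 'c', 'd', 'e'] -> ['d', 'b', 'c', 'e']
'b': index 1 in ['d', 'b', 'c', 'e'] -> ['b', 'd', 'c', 'e']
'd': index 1 in ['b', 'd', 'c', 'e'] -> ['d', 'b', 'c', 'e']
'b': index 1 in ['d', 'b', 'c', 'e'] -> ['b', 'd', 'c', 'e']
'c': index 2 in ['b', 'd', 'c', 'e'] -> ['c', 'b', 'd', 'e']
'e': index 3 in ['c', 'b', 'd', 'e'] -> ['e', 'c', 'b', 'd']
'e': index 0 in ['e', 'c', 'b', 'd'] -> ['e', 'c', 'b', 'd']
'e': index 0 in ['e', 'c', 'b', 'd'] -> ['e', 'c', 'b', 'd']
'c': index 1 in ['e', 'c', 'b', 'd'] -> ['c', 'e', 'b', 'd']


Output: [1, 1, 2, 1, 1, 1, 2, 3, 0, 0, 1]


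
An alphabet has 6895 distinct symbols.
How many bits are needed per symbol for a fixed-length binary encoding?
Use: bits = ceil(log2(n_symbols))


log2(6895) = 12.7513
Bracket: 2^12 = 4096 < 6895 <= 2^13 = 8192
So ceil(log2(6895)) = 13

bits = ceil(log2(6895)) = ceil(12.7513) = 13 bits


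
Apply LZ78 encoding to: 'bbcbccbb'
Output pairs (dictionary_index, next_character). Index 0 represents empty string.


LZ78 encoding steps:
Dictionary: {0: ''}
Step 1: w='' (idx 0), next='b' -> output (0, 'b'), add 'b' as idx 1
Step 2: w='b' (idx 1), next='c' -> output (1, 'c'), add 'bc' as idx 2
Step 3: w='bc' (idx 2), next='c' -> output (2, 'c'), add 'bcc' as idx 3
Step 4: w='b' (idx 1), next='b' -> output (1, 'b'), add 'bb' as idx 4


Encoded: [(0, 'b'), (1, 'c'), (2, 'c'), (1, 'b')]


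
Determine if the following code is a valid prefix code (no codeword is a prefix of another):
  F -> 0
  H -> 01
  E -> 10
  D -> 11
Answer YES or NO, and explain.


Checking each pair (does one codeword prefix another?):
  F='0' vs H='01': prefix -- VIOLATION

NO -- this is NOT a valid prefix code. F (0) is a prefix of H (01).


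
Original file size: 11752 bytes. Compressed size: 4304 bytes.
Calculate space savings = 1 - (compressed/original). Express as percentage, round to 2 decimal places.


ratio = compressed/original = 4304/11752 = 0.366236
savings = 1 - ratio = 1 - 0.366236 = 0.633764
as a percentage: 0.633764 * 100 = 63.38%

Space savings = 1 - 4304/11752 = 63.38%


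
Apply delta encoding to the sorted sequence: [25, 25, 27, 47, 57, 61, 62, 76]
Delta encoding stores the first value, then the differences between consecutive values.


First value: 25
Deltas:
  25 - 25 = 0
  27 - 25 = 2
  47 - 27 = 20
  57 - 47 = 10
  61 - 57 = 4
  62 - 61 = 1
  76 - 62 = 14


Delta encoded: [25, 0, 2, 20, 10, 4, 1, 14]


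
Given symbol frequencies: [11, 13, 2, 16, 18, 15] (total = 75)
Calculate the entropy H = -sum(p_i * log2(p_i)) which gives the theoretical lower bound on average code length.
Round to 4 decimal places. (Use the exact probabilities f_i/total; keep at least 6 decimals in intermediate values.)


Per-symbol terms -p_i * log2(p_i) with p_i = f_i/75:
  p = 11/75 = 0.146667: log2(p) = -2.769387, -p*log2(p) = 0.406177
  p = 13/75 = 0.173333: log2(p) = -2.528379, -p*log2(p) = 0.438252
  p = 2/75 = 0.026667: log2(p) = -5.228819, -p*log2(p) = 0.139435
  p = 16/75 = 0.213333: log2(p) = -2.228819, -p*log2(p) = 0.475481
  p = 18/75 = 0.240000: log2(p) = -2.058894, -p*log2(p) = 0.494134
  p = 15/75 = 0.200000: log2(p) = -2.321928, -p*log2(p) = 0.464386
H = 0.406177 + 0.438252 + 0.139435 + 0.475481 + 0.494134 + 0.464386 = 2.417865

H = 2.4179 bits/symbol


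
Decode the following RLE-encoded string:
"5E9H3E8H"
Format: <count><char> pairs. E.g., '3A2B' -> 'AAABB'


Expanding each <count><char> pair:
  5E -> 'EEEEE'
  9H -> 'HHHHHHHHH'
  3E -> 'EEE'
  8H -> 'HHHHHHHH'

Decoded = EEEEEHHHHHHHHHEEEHHHHHHHH


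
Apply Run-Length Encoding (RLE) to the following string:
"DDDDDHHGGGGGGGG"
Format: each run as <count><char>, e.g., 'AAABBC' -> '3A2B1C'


Scanning runs left to right:
  i=0: run of 'D' x 5 -> '5D'
  i=5: run of 'H' x 2 -> '2H'
  i=7: run of 'G' x 8 -> '8G'

RLE = 5D2H8G


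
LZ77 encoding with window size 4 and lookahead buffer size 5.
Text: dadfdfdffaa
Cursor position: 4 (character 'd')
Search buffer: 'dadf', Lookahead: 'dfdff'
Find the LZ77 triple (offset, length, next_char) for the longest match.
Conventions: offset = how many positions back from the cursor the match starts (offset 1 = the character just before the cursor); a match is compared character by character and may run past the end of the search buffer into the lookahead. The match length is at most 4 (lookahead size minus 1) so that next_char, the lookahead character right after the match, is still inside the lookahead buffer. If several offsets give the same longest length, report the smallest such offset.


Try each offset into the search buffer:
  offset=1 (pos 3, char 'f'): match length 0
  offset=2 (pos 2, char 'd'): match length 4
  offset=3 (pos 1, char 'a'): match length 0
  offset=4 (pos 0, char 'd'): match length 1
Longest match has length 4 at offset 2.
next_char = character at position 4 + 4 = 8 -> 'f'

Best match: offset=2, length=4 (matching 'dfdf' starting at position 2)
LZ77 triple: (2, 4, 'f')


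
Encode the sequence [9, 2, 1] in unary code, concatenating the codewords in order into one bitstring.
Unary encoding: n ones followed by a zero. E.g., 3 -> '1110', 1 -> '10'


Encode each number as n ones followed by a terminating 0:
  9 -> 1111111110 (10 bits)
  2 -> 110 (3 bits)
  1 -> 10 (2 bits)
Total length = 10 + 3 + 2 = 15 bits.

Unary([9, 2, 1]) = 111111111011010 (15 bits)


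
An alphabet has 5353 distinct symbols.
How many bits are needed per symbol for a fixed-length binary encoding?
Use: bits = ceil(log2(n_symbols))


log2(5353) = 12.3861
Bracket: 2^12 = 4096 < 5353 <= 2^13 = 8192
So ceil(log2(5353)) = 13

bits = ceil(log2(5353)) = ceil(12.3861) = 13 bits


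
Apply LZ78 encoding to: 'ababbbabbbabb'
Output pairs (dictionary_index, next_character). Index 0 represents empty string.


LZ78 encoding steps:
Dictionary: {0: ''}
Step 1: w='' (idx 0), next='a' -> output (0, 'a'), add 'a' as idx 1
Step 2: w='' (idx 0), next='b' -> output (0, 'b'), add 'b' as idx 2
Step 3: w='a' (idx 1), next='b' -> output (1, 'b'), add 'ab' as idx 3
Step 4: w='b' (idx 2), next='b' -> output (2, 'b'), add 'bb' as idx 4
Step 5: w='ab' (idx 3), next='b' -> output (3, 'b'), add 'abb' as idx 5
Step 6: w='b' (idx 2), next='a' -> output (2, 'a'), add 'ba' as idx 6
Step 7: w='bb' (idx 4), end of input -> output (4, '')


Encoded: [(0, 'a'), (0, 'b'), (1, 'b'), (2, 'b'), (3, 'b'), (2, 'a'), (4, '')]


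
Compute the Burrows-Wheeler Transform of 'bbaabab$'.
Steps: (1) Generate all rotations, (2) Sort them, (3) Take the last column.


Rotations (sorted):
  0: $bbaabab -> last char: b
  1: aabab$bb -> last char: b
  2: ab$bbaab -> last char: b
  3: abab$bba -> last char: a
  4: b$bbaaba -> last char: a
  5: baabab$b -> last char: b
  6: bab$bbaa -> last char: a
  7: bbaabab$ -> last char: $


BWT = bbbaaba$


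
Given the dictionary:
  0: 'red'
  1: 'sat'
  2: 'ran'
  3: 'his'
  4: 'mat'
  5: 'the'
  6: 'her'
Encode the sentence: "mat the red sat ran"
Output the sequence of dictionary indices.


Look up each word in the dictionary:
  'mat' -> 4
  'the' -> 5
  'red' -> 0
  'sat' -> 1
  'ran' -> 2

Encoded: [4, 5, 0, 1, 2]


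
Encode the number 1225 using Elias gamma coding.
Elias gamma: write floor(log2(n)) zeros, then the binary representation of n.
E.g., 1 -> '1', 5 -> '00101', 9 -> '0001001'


num_bits = floor(log2(1225)) + 1 = 11
leading_zeros = num_bits - 1 = 10
binary(1225) = 10011001001

Elias gamma(1225) = '0000000000' + '10011001001' = 000000000010011001001 (21 bits)


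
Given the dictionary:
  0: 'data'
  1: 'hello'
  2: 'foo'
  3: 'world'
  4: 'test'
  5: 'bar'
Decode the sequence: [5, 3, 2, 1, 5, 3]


Look up each index in the dictionary:
  5 -> 'bar'
  3 -> 'world'
  2 -> 'foo'
  1 -> 'hello'
  5 -> 'bar'
  3 -> 'world'

Decoded: "bar world foo hello bar world"


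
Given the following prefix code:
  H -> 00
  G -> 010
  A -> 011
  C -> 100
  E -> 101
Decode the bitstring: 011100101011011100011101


Decoding step by step:
Bits 011 -> A
Bits 100 -> C
Bits 101 -> E
Bits 011 -> A
Bits 011 -> A
Bits 100 -> C
Bits 011 -> A
Bits 101 -> E


Decoded message: ACEAACAE


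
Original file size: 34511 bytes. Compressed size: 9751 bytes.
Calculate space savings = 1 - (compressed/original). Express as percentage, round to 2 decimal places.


ratio = compressed/original = 9751/34511 = 0.282548
savings = 1 - ratio = 1 - 0.282548 = 0.717452
as a percentage: 0.717452 * 100 = 71.75%

Space savings = 1 - 9751/34511 = 71.75%


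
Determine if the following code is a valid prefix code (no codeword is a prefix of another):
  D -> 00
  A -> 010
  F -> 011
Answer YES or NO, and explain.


Checking each pair (does one codeword prefix another?):
  D='00' vs A='010': no prefix
  D='00' vs F='011': no prefix
  A='010' vs D='00': no prefix
  A='010' vs F='011': no prefix
  F='011' vs D='00': no prefix
  F='011' vs A='010': no prefix
No violation found over all pairs.

YES -- this is a valid prefix code. No codeword is a prefix of any other codeword.


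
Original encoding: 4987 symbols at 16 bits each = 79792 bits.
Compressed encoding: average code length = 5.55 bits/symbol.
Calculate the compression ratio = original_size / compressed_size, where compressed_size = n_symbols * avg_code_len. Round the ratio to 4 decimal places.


original_size = n_symbols * orig_bits = 4987 * 16 = 79792 bits
compressed_size = n_symbols * avg_code_len = 4987 * 5.55 = 27677.85 bits
ratio = original_size / compressed_size = 79792 / 27677.85 = 2.8829

Compression ratio = 2.8829


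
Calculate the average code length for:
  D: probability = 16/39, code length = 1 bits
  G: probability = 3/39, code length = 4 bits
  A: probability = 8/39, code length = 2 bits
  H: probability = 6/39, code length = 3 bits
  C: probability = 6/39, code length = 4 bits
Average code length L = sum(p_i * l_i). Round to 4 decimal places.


Weighted contributions p_i * l_i:
  D: (16/39) * 1 = 16/39
  G: (3/39) * 4 = 12/39
  A: (8/39) * 2 = 16/39
  H: (6/39) * 3 = 18/39
  C: (6/39) * 4 = 24/39
Sum = (16 + 12 + 16 + 18 + 24)/39 = 86/39

L = 86/39 = 2.2051 bits/symbol


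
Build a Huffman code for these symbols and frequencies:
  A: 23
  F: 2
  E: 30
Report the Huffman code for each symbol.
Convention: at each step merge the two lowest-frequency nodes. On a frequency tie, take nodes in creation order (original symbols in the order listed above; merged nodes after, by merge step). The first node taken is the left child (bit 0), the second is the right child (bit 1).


Huffman tree construction:
Step 1: Merge F(2) + A(23) = 25
Step 2: Merge (F+A)(25) + E(30) = 55
Read each symbol's code off the tree from the root (left child = 0, right child = 1).

Codes:
  A: 01 (length 2)
  F: 00 (length 2)
  E: 1 (length 1)
Average code length: 80/55 = 1.4545 bits/symbol


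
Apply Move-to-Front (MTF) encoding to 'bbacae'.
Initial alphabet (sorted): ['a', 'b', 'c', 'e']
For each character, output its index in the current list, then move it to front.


MTF encoding:
'b': index 1 in ['a', 'b', 'c', 'e'] -> ['b', 'a', 'c', 'e']
'b': index 0 in ['b', 'a', 'c', 'e'] -> ['b', 'a', 'c', 'e']
'a': index 1 in ['b', 'a', 'c', 'e'] -> ['a', 'b', 'c', 'e']
'c': index 2 in ['a', 'b', 'c', 'e'] -> ['c', 'a', 'b', 'e']
'a': index 1 in ['c', 'a', 'b', 'e'] -> ['a', 'c', 'b', 'e']
'e': index 3 in ['a', 'c', 'b', 'e'] -> ['e', 'a', 'c', 'b']


Output: [1, 0, 1, 2, 1, 3]


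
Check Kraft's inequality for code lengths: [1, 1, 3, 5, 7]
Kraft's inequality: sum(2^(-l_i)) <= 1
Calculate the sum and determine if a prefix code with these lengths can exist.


Sum = 2^(-1) + 2^(-1) + 2^(-3) + 2^(-5) + 2^(-7)
    = 0.5 + 0.5 + 0.125 + 0.03125 + 0.0078125
    = 149/128 = 1.1640625
Since 1.1640625 > 1, Kraft's inequality is NOT satisfied.
A prefix code with these lengths CANNOT exist.

Kraft sum = 1.1640625. Not satisfied.


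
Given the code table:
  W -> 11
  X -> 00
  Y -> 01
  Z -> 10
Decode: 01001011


Decoding:
01 -> Y
00 -> X
10 -> Z
11 -> W


Result: YXZW


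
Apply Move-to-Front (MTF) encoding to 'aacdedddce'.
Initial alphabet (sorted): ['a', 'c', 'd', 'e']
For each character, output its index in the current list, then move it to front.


MTF encoding:
'a': index 0 in ['a', 'c', 'd', 'e'] -> ['a', 'c', 'd', 'e']
'a': index 0 in ['a', 'c', 'd', 'e'] -> ['a', 'c', 'd', 'e']
'c': index 1 in ['a', 'c', 'd', 'e'] -> ['c', 'a', 'd', 'e']
'd': index 2 in ['c', 'a', 'd', 'e'] -> ['d', 'c', 'a', 'e']
'e': index 3 in ['d', 'c', 'a', 'e'] -> ['e', 'd', 'c', 'a']
'd': index 1 in ['e', 'd', 'c', 'a'] -> ['d', 'e', 'c', 'a']
'd': index 0 in ['d', 'e', 'c', 'a'] -> ['d', 'e', 'c', 'a']
'd': index 0 in ['d', 'e', 'c', 'a'] -> ['d', 'e', 'c', 'a']
'c': index 2 in ['d', 'e', 'c', 'a'] -> ['c', 'd', 'e', 'a']
'e': index 2 in ['c', 'd', 'e', 'a'] -> ['e', 'c', 'd', 'a']


Output: [0, 0, 1, 2, 3, 1, 0, 0, 2, 2]


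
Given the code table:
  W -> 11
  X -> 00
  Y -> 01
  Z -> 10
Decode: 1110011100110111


Decoding:
11 -> W
10 -> Z
01 -> Y
11 -> W
00 -> X
11 -> W
01 -> Y
11 -> W


Result: WZYWXWYW


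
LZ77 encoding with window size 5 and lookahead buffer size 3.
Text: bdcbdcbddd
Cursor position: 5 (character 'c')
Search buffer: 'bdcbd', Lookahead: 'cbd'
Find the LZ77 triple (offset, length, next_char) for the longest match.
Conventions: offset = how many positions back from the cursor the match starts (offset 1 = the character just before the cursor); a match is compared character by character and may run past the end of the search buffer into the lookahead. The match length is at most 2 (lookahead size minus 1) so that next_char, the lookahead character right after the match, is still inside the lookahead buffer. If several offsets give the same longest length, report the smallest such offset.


Try each offset into the search buffer:
  offset=1 (pos 4, char 'd'): match length 0
  offset=2 (pos 3, char 'b'): match length 0
  offset=3 (pos 2, char 'c'): match length 2
  offset=4 (pos 1, char 'd'): match length 0
  offset=5 (pos 0, char 'b'): match length 0
Longest match has length 2 at offset 3.
next_char = character at position 5 + 2 = 7 -> 'd'

Best match: offset=3, length=2 (matching 'cb' starting at position 2)
LZ77 triple: (3, 2, 'd')


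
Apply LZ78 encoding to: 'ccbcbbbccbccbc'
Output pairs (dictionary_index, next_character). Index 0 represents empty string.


LZ78 encoding steps:
Dictionary: {0: ''}
Step 1: w='' (idx 0), next='c' -> output (0, 'c'), add 'c' as idx 1
Step 2: w='c' (idx 1), next='b' -> output (1, 'b'), add 'cb' as idx 2
Step 3: w='cb' (idx 2), next='b' -> output (2, 'b'), add 'cbb' as idx 3
Step 4: w='' (idx 0), next='b' -> output (0, 'b'), add 'b' as idx 4
Step 5: w='c' (idx 1), next='c' -> output (1, 'c'), add 'cc' as idx 5
Step 6: w='b' (idx 4), next='c' -> output (4, 'c'), add 'bc' as idx 6
Step 7: w='cb' (idx 2), next='c' -> output (2, 'c'), add 'cbc' as idx 7


Encoded: [(0, 'c'), (1, 'b'), (2, 'b'), (0, 'b'), (1, 'c'), (4, 'c'), (2, 'c')]


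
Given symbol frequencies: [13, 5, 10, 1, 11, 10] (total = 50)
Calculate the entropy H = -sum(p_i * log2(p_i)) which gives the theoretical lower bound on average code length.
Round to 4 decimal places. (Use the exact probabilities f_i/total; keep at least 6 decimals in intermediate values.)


Per-symbol terms -p_i * log2(p_i) with p_i = f_i/50:
  p = 13/50 = 0.260000: log2(p) = -1.943416, -p*log2(p) = 0.505288
  p = 5/50 = 0.100000: log2(p) = -3.321928, -p*log2(p) = 0.332193
  p = 10/50 = 0.200000: log2(p) = -2.321928, -p*log2(p) = 0.464386
  p = 1/50 = 0.020000: log2(p) = -5.643856, -p*log2(p) = 0.112877
  p = 11/50 = 0.220000: log2(p) = -2.184425, -p*log2(p) = 0.480573
  p = 10/50 = 0.200000: log2(p) = -2.321928, -p*log2(p) = 0.464386
H = 0.505288 + 0.332193 + 0.464386 + 0.112877 + 0.480573 + 0.464386 = 2.359703

H = 2.3597 bits/symbol


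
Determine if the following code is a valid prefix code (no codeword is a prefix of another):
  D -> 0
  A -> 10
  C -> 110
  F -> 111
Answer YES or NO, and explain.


Checking each pair (does one codeword prefix another?):
  D='0' vs A='10': no prefix
  D='0' vs C='110': no prefix
  D='0' vs F='111': no prefix
  A='10' vs D='0': no prefix
  A='10' vs C='110': no prefix
  A='10' vs F='111': no prefix
  C='110' vs D='0': no prefix
  C='110' vs A='10': no prefix
  C='110' vs F='111': no prefix
  F='111' vs D='0': no prefix
  F='111' vs A='10': no prefix
  F='111' vs C='110': no prefix
No violation found over all pairs.

YES -- this is a valid prefix code. No codeword is a prefix of any other codeword.


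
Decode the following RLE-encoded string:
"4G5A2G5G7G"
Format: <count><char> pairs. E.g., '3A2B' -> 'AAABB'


Expanding each <count><char> pair:
  4G -> 'GGGG'
  5A -> 'AAAAA'
  2G -> 'GG'
  5G -> 'GGGGG'
  7G -> 'GGGGGGG'

Decoded = GGGGAAAAAGGGGGGGGGGGGGG


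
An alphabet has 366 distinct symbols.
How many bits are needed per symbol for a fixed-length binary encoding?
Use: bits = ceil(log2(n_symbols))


log2(366) = 8.5157
Bracket: 2^8 = 256 < 366 <= 2^9 = 512
So ceil(log2(366)) = 9

bits = ceil(log2(366)) = ceil(8.5157) = 9 bits
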